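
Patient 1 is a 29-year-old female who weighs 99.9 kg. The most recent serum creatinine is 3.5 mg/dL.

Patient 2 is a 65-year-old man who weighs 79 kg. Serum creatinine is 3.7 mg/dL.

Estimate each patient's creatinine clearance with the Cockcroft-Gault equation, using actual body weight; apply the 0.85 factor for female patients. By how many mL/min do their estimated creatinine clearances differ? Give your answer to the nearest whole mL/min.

15 mL/min

Patient 1: CrCl = (140 − 29) × 99.9 / (72 × 3.5) × 0.85 = 11088.9 / 252.00 × 0.85 ≈ 37.4 mL/min
Patient 2: CrCl = (140 − 65) × 79 / (72 × 3.7) = 5925.0 / 266.40 ≈ 22.2 mL/min
|37.4 − 22.2| = 15.2 mL/min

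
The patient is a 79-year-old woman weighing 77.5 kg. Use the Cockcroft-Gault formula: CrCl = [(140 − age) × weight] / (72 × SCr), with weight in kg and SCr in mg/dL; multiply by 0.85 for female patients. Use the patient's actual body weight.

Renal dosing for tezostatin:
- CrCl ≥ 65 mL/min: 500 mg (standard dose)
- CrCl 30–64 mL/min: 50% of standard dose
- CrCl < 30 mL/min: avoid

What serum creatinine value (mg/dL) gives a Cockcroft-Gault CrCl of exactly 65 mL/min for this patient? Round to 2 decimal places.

0.86 mg/dL

Standard dose requires CrCl ≥ 65 mL/min.
Set (140 − 79) × 77.5 × 0.85 / (72 × SCr) = 65
SCr = (140 − 79) × 77.5 × 0.85 / (72 × 65) = 0.859 mg/dL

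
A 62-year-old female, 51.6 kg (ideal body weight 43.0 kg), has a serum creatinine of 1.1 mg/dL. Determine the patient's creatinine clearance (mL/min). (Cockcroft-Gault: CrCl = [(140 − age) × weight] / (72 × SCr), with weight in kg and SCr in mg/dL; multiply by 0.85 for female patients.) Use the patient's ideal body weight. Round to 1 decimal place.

36.0 mL/min

CrCl = (140 − 62) × 43 / (72 × 1.1) × 0.85 = 3354.0 / 79.20 × 0.85 ≈ 36.0 mL/min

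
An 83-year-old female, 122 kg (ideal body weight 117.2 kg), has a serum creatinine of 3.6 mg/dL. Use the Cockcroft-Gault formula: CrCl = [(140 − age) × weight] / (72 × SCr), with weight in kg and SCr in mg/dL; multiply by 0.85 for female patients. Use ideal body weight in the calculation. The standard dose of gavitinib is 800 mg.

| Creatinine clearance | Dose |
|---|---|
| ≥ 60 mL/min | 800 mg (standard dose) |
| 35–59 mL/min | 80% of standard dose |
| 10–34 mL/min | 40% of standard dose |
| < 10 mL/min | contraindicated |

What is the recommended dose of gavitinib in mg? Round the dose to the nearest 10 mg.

CrCl = (140 − 83) × 117.2 / (72 × 3.6) × 0.85 = 6680.4 / 259.20 × 0.85 ≈ 21.9 mL/min
CrCl ≈ 22 mL/min → bracket 10–34 mL/min.
40% of 800 mg = 320 mg

320 mg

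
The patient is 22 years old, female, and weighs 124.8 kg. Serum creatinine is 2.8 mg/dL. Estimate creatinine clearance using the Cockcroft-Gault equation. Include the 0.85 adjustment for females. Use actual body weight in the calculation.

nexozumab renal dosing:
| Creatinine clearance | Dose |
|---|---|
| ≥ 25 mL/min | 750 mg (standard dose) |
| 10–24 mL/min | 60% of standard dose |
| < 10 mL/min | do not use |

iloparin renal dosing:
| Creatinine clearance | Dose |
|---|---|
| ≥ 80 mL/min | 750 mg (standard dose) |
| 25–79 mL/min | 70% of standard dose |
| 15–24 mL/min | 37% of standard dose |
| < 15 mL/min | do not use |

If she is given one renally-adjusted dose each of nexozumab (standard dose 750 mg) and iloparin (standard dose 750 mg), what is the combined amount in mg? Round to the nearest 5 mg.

CrCl = (140 − 22) × 124.8 / (72 × 2.8) × 0.85 = 14726.4 / 201.60 × 0.85 ≈ 62.1 mL/min
CrCl ≈ 62 mL/min.
nexozumab: ≥ 25 mL/min → 100% of 750 mg = 750 mg.
iloparin: 25–79 mL/min → 70% of 750 mg = 525 mg.
Total = 750 + 525 = 1275 mg.

1275 mg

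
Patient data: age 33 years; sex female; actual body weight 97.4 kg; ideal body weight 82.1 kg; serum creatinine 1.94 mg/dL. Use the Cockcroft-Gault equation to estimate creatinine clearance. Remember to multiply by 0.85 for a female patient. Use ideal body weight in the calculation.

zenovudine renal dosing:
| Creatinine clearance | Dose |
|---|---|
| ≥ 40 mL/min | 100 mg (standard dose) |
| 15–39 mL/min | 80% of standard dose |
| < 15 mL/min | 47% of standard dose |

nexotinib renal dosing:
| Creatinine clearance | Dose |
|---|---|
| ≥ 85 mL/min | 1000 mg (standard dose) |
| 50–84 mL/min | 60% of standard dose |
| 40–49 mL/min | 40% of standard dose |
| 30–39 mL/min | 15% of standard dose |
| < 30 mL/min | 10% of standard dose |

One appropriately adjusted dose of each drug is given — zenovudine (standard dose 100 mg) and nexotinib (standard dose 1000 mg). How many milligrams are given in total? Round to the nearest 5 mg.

700 mg

CrCl = (140 − 33) × 82.1 / (72 × 1.94) × 0.85 = 8784.7 / 139.68 × 0.85 ≈ 53.5 mL/min
CrCl ≈ 53 mL/min.
zenovudine: ≥ 40 mL/min → 100% of 100 mg = 100 mg.
nexotinib: 50–84 mL/min → 60% of 1000 mg = 600 mg.
Total = 100 + 600 = 700 mg.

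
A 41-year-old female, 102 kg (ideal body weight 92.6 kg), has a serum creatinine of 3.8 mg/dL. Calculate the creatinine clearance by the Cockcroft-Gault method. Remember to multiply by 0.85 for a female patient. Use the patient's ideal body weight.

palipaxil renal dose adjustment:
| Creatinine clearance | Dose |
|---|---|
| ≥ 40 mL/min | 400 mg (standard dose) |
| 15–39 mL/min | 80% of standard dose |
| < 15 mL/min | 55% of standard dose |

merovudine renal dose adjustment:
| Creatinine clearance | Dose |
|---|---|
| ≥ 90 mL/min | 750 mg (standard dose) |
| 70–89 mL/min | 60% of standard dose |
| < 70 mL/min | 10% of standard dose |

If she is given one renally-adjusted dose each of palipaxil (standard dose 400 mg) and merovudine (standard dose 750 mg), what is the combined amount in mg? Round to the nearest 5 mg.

395 mg

CrCl = (140 − 41) × 92.6 / (72 × 3.8) × 0.85 = 9167.4 / 273.60 × 0.85 ≈ 28.5 mL/min
CrCl ≈ 28 mL/min.
palipaxil: 15–39 mL/min → 80% of 400 mg = 320 mg.
merovudine: < 70 mL/min → 10% of 750 mg = 75 mg.
Total = 320 + 75 = 395 mg.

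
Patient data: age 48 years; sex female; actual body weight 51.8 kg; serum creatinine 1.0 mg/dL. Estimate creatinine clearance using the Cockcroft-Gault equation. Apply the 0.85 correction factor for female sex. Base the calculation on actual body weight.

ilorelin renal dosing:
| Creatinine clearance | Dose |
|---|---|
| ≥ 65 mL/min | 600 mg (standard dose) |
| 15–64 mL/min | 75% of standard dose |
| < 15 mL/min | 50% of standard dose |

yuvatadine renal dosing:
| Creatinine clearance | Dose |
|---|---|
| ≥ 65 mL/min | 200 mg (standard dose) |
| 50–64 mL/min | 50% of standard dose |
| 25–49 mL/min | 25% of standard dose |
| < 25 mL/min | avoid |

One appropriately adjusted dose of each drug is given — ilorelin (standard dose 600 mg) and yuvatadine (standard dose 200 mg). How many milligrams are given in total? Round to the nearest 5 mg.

CrCl = (140 − 48) × 51.8 / (72 × 1) × 0.85 = 4765.6 / 72.00 × 0.85 ≈ 56.3 mL/min
CrCl ≈ 56 mL/min.
ilorelin: 15–64 mL/min → 75% of 600 mg = 450 mg.
yuvatadine: 50–64 mL/min → 50% of 200 mg = 100 mg.
Total = 450 + 100 = 550 mg.

550 mg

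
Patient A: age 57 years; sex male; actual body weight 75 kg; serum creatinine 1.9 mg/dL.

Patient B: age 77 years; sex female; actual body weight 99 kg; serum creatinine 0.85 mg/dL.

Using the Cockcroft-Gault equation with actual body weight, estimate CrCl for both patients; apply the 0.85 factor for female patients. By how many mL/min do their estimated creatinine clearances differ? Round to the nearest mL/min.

41 mL/min

Patient A: CrCl = (140 − 57) × 75 / (72 × 1.9) = 6225.0 / 136.80 ≈ 45.5 mL/min
Patient B: CrCl = (140 − 77) × 99 / (72 × 0.85) × 0.85 = 6237.0 / 61.20 × 0.85 ≈ 86.6 mL/min
|45.5 − 86.6| = 41.1 mL/min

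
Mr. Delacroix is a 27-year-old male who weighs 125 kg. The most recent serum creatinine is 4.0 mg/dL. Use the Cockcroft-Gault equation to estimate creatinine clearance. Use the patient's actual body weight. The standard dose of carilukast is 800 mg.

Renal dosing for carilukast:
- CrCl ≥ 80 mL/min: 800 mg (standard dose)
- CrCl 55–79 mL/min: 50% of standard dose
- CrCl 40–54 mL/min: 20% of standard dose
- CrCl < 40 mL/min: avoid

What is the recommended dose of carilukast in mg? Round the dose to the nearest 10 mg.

CrCl = (140 − 27) × 125 / (72 × 4) = 14125.0 / 288.00 ≈ 49.0 mL/min
CrCl ≈ 49 mL/min → bracket 40–54 mL/min.
20% of 800 mg = 160 mg

160 mg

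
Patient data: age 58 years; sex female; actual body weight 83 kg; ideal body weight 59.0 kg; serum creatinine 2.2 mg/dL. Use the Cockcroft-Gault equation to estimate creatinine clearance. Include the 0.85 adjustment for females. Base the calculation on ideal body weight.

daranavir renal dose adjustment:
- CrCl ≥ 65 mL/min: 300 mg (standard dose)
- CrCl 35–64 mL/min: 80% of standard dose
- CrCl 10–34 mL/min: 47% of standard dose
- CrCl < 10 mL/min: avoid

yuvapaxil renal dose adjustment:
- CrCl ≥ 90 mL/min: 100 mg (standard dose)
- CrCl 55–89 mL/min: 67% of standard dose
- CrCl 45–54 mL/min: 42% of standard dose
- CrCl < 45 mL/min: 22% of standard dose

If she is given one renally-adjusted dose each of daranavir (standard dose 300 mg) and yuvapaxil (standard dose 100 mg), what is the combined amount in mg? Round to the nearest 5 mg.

CrCl = (140 − 58) × 59 / (72 × 2.2) × 0.85 = 4838.0 / 158.40 × 0.85 ≈ 26.0 mL/min
CrCl ≈ 26 mL/min.
daranavir: 10–34 mL/min → 47% of 300 mg = 141 mg.
yuvapaxil: < 45 mL/min → 22% of 100 mg = 22 mg.
Total = 141 + 22 = 163 mg.

165 mg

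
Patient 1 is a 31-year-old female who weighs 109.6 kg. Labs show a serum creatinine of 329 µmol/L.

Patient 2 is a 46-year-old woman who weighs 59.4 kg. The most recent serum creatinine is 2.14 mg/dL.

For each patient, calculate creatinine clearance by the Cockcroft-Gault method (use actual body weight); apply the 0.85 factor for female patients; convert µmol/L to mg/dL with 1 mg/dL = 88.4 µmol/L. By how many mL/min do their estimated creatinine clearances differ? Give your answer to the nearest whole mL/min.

Patient 1: SCr = 329 / 88.4 = 3.722 mg/dL
Patient 1: CrCl = (140 − 31) × 109.6 / (72 × 3.722) × 0.85 = 11946.4 / 267.98 × 0.85 ≈ 37.9 mL/min
Patient 2: CrCl = (140 − 46) × 59.4 / (72 × 2.14) × 0.85 = 5583.6 / 154.08 × 0.85 ≈ 30.8 mL/min
|37.9 − 30.8| = 7.1 mL/min

7 mL/min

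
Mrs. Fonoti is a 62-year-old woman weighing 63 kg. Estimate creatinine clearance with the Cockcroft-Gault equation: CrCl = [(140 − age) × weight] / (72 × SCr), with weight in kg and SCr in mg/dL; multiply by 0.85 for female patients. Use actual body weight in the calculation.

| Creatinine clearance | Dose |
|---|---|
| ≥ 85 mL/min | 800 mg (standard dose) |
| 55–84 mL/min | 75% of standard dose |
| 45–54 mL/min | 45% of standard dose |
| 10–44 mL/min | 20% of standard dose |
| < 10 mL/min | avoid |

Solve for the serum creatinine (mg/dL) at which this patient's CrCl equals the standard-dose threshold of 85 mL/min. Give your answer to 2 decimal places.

Standard dose requires CrCl ≥ 85 mL/min.
Set (140 − 62) × 63 × 0.85 / (72 × SCr) = 85
SCr = (140 − 62) × 63 × 0.85 / (72 × 85) = 0.682 mg/dL

0.68 mg/dL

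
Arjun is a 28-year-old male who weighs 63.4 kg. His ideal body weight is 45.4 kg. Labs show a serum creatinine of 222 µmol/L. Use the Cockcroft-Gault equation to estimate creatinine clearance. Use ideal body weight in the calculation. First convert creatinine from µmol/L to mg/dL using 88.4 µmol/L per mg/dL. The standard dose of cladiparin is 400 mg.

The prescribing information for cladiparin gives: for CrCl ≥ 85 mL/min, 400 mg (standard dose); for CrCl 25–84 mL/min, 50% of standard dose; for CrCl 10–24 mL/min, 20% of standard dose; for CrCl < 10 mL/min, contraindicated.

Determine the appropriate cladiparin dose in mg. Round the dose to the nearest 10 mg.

SCr = 222 / 88.4 = 2.511 mg/dL
CrCl = (140 − 28) × 45.4 / (72 × 2.511) = 5084.8 / 180.79 ≈ 28.1 mL/min
CrCl ≈ 28 mL/min → bracket 25–84 mL/min.
50% of 400 mg = 200 mg

200 mg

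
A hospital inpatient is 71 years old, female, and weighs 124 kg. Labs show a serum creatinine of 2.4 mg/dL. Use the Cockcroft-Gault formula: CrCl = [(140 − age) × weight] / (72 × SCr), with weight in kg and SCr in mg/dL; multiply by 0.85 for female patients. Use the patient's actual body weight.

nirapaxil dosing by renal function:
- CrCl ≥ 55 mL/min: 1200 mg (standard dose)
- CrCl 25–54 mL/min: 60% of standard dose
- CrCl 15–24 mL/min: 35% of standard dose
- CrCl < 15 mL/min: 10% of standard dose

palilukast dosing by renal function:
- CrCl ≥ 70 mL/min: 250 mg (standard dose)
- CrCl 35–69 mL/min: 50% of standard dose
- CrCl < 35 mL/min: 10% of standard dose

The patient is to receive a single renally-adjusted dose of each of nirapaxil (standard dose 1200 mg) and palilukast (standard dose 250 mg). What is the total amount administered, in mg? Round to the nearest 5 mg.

845 mg

CrCl = (140 − 71) × 124 / (72 × 2.4) × 0.85 = 8556.0 / 172.80 × 0.85 ≈ 42.1 mL/min
CrCl ≈ 42 mL/min.
nirapaxil: 25–54 mL/min → 60% of 1200 mg = 720 mg.
palilukast: 35–69 mL/min → 50% of 250 mg = 125 mg.
Total = 720 + 125 = 845 mg.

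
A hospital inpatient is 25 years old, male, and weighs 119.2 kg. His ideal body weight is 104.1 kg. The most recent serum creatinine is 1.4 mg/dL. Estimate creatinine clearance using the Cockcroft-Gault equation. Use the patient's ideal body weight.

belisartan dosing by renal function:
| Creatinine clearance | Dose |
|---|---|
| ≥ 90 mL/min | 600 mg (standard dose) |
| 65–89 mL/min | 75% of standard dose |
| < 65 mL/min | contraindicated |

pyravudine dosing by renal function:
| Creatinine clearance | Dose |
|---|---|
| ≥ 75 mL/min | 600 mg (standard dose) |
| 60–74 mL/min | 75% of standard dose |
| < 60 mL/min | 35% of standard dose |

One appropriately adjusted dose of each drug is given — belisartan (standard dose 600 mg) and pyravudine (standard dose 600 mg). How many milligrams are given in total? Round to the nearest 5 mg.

CrCl = (140 − 25) × 104.1 / (72 × 1.4) = 11971.5 / 100.80 ≈ 118.8 mL/min
CrCl ≈ 119 mL/min.
belisartan: ≥ 90 mL/min → 100% of 600 mg = 600 mg.
pyravudine: ≥ 75 mL/min → 100% of 600 mg = 600 mg.
Total = 600 + 600 = 1200 mg.

1200 mg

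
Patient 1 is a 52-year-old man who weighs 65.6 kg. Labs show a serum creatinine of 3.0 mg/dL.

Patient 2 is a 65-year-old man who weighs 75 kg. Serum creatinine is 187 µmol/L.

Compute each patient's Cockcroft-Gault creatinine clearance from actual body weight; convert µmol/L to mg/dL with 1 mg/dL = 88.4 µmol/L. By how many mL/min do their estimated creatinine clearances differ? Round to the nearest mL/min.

Patient 1: CrCl = (140 − 52) × 65.6 / (72 × 3) = 5772.8 / 216.00 ≈ 26.7 mL/min
Patient 2: SCr = 187 / 88.4 = 2.115 mg/dL
Patient 2: CrCl = (140 − 65) × 75 / (72 × 2.115) = 5625.0 / 152.28 ≈ 36.9 mL/min
|26.7 − 36.9| = 10.2 mL/min

10 mL/min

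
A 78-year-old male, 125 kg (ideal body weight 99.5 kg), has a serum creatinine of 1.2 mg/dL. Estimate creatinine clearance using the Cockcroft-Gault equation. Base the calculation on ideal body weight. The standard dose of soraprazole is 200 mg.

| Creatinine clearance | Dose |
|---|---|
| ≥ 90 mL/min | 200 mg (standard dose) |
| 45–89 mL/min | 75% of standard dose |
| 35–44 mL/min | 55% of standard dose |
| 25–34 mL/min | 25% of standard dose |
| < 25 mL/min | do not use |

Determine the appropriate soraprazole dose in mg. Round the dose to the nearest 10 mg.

CrCl = (140 − 78) × 99.5 / (72 × 1.2) = 6169.0 / 86.40 ≈ 71.4 mL/min
CrCl ≈ 71 mL/min → bracket 45–89 mL/min.
75% of 200 mg = 150 mg

150 mg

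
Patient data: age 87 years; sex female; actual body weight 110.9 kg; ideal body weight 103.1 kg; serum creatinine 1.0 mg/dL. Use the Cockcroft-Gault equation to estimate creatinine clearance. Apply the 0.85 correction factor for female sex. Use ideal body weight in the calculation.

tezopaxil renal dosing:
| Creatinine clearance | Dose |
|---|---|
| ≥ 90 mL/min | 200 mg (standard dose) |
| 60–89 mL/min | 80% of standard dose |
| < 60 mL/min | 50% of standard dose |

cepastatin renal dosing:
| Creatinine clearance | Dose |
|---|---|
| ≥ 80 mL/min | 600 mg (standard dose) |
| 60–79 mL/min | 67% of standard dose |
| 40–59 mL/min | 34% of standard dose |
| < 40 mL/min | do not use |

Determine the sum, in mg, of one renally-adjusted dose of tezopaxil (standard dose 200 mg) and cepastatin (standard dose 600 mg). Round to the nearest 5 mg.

560 mg

CrCl = (140 − 87) × 103.1 / (72 × 1) × 0.85 = 5464.3 / 72.00 × 0.85 ≈ 64.5 mL/min
CrCl ≈ 65 mL/min.
tezopaxil: 60–89 mL/min → 80% of 200 mg = 160 mg.
cepastatin: 60–79 mL/min → 67% of 600 mg = 402 mg.
Total = 160 + 402 = 562 mg.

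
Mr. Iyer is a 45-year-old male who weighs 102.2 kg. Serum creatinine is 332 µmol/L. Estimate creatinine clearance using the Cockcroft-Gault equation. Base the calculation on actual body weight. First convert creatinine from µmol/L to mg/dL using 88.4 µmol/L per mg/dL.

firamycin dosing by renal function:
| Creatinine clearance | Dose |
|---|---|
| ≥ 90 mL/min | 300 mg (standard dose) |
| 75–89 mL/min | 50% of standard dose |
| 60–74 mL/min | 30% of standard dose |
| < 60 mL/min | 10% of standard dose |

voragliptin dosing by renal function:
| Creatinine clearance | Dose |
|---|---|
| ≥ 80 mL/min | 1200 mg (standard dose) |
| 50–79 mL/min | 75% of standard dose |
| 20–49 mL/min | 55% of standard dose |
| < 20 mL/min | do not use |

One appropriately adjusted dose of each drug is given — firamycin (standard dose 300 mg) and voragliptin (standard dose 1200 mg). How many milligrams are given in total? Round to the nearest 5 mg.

SCr = 332 / 88.4 = 3.756 mg/dL
CrCl = (140 − 45) × 102.2 / (72 × 3.756) = 9709.0 / 270.43 ≈ 35.9 mL/min
CrCl ≈ 36 mL/min.
firamycin: < 60 mL/min → 10% of 300 mg = 30 mg.
voragliptin: 20–49 mL/min → 55% of 1200 mg = 660 mg.
Total = 30 + 660 = 690 mg.

690 mg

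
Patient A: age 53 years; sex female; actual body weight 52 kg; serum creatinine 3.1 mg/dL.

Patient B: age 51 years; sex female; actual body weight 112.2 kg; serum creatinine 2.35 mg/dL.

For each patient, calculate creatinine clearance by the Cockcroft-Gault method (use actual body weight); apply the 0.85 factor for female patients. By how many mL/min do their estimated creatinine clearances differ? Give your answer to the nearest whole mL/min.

Patient A: CrCl = (140 − 53) × 52 / (72 × 3.1) × 0.85 = 4524.0 / 223.20 × 0.85 ≈ 17.2 mL/min
Patient B: CrCl = (140 − 51) × 112.2 / (72 × 2.35) × 0.85 = 9985.8 / 169.20 × 0.85 ≈ 50.2 mL/min
|17.2 − 50.2| = 33.0 mL/min

33 mL/min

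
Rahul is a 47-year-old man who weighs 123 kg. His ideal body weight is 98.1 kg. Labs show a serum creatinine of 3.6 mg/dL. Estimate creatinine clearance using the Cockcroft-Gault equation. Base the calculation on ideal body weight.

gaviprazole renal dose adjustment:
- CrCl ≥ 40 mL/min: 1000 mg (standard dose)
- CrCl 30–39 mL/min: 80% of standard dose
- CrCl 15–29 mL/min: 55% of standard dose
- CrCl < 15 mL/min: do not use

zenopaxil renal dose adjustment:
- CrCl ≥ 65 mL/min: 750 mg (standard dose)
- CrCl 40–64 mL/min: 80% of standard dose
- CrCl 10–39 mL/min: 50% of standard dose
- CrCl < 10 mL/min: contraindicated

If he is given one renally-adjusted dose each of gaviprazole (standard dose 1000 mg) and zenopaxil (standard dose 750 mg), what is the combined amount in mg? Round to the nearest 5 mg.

1175 mg

CrCl = (140 − 47) × 98.1 / (72 × 3.6) = 9123.3 / 259.20 ≈ 35.2 mL/min
CrCl ≈ 35 mL/min.
gaviprazole: 30–39 mL/min → 80% of 1000 mg = 800 mg.
zenopaxil: 10–39 mL/min → 50% of 750 mg = 375 mg.
Total = 800 + 375 = 1175 mg.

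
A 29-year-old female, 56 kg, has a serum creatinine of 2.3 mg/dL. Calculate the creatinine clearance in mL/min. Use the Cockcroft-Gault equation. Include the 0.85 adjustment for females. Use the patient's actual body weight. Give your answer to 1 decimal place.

31.9 mL/min

CrCl = (140 − 29) × 56 / (72 × 2.3) × 0.85 = 6216.0 / 165.60 × 0.85 ≈ 31.9 mL/min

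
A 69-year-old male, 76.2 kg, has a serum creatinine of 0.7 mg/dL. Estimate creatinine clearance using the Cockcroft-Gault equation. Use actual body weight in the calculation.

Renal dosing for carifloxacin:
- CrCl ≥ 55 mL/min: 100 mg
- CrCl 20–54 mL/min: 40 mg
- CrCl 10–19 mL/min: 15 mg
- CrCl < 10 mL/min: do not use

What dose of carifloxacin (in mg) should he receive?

100 mg

CrCl = (140 − 69) × 76.2 / (72 × 0.7) = 5410.2 / 50.40 ≈ 107.3 mL/min
CrCl ≈ 107 mL/min → bracket ≥ 55 mL/min.
Dose for this bracket: 100 mg.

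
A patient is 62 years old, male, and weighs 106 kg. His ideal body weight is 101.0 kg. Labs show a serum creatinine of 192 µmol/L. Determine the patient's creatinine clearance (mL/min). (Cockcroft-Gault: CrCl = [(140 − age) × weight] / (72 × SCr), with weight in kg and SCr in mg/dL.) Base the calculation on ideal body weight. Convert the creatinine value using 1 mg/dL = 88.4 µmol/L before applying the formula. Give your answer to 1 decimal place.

50.4 mL/min

SCr = 192 / 88.4 = 2.172 mg/dL
CrCl = (140 − 62) × 101 / (72 × 2.172) = 7878.0 / 156.38 ≈ 50.4 mL/min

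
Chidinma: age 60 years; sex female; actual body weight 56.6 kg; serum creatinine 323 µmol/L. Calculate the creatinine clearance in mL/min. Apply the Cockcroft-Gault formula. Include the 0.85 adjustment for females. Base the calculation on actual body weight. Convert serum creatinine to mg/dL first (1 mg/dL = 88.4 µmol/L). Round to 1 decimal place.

14.6 mL/min

SCr = 323 / 88.4 = 3.654 mg/dL
CrCl = (140 − 60) × 56.6 / (72 × 3.654) × 0.85 = 4528.0 / 263.09 × 0.85 ≈ 14.6 mL/min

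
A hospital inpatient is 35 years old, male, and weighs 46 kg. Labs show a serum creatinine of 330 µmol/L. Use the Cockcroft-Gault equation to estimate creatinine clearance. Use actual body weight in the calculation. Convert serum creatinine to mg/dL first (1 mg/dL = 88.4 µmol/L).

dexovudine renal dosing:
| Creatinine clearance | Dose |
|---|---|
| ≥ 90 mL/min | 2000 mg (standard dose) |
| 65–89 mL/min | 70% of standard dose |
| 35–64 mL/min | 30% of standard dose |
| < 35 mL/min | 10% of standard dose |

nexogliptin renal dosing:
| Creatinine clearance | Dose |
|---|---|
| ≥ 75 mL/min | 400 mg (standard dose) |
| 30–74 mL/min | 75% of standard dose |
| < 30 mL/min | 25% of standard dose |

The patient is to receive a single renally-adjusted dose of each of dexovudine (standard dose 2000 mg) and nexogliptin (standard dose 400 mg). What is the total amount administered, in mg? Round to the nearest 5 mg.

300 mg

SCr = 330 / 88.4 = 3.733 mg/dL
CrCl = (140 − 35) × 46 / (72 × 3.733) = 4830.0 / 268.78 ≈ 18.0 mL/min
CrCl ≈ 18 mL/min.
dexovudine: < 35 mL/min → 10% of 2000 mg = 200 mg.
nexogliptin: < 30 mL/min → 25% of 400 mg = 100 mg.
Total = 200 + 100 = 300 mg.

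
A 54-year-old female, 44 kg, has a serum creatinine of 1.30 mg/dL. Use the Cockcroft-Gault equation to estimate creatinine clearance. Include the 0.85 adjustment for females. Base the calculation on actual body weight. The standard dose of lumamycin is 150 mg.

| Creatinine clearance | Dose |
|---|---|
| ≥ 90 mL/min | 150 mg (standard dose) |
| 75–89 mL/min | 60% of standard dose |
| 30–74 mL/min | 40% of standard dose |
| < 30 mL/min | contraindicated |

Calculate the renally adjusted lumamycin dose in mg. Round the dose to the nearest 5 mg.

CrCl = (140 − 54) × 44 / (72 × 1.3) × 0.85 = 3784.0 / 93.60 × 0.85 ≈ 34.4 mL/min
CrCl ≈ 34 mL/min → bracket 30–74 mL/min.
40% of 150 mg = 60 mg

60 mg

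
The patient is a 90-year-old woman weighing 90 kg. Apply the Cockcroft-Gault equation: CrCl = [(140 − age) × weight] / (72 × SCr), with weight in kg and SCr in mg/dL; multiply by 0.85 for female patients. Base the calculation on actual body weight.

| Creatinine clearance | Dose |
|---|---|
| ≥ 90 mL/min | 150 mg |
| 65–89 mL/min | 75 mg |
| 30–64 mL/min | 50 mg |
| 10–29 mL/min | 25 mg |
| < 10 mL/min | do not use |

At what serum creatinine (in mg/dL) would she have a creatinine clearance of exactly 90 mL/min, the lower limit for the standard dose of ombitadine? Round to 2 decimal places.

Standard dose requires CrCl ≥ 90 mL/min.
Set (140 − 90) × 90 × 0.85 / (72 × SCr) = 90
SCr = (140 − 90) × 90 × 0.85 / (72 × 90) = 0.590 mg/dL

0.59 mg/dL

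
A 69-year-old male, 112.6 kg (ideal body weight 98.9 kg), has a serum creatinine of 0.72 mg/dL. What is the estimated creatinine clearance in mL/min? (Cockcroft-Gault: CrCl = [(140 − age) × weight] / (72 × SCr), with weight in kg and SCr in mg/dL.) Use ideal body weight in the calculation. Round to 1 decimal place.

135.5 mL/min

CrCl = (140 − 69) × 98.9 / (72 × 0.72) = 7021.9 / 51.84 ≈ 135.5 mL/min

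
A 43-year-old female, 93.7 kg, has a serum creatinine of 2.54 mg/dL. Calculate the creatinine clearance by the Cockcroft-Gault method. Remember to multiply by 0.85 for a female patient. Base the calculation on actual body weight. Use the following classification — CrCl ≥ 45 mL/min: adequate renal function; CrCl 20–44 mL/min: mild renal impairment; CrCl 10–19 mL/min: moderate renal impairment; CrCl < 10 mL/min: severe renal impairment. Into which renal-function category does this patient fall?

mild renal impairment

CrCl = (140 − 43) × 93.7 / (72 × 2.54) × 0.85 = 9088.9 / 182.88 × 0.85 ≈ 42.2 mL/min
42 mL/min falls in the 'mild renal impairment' range.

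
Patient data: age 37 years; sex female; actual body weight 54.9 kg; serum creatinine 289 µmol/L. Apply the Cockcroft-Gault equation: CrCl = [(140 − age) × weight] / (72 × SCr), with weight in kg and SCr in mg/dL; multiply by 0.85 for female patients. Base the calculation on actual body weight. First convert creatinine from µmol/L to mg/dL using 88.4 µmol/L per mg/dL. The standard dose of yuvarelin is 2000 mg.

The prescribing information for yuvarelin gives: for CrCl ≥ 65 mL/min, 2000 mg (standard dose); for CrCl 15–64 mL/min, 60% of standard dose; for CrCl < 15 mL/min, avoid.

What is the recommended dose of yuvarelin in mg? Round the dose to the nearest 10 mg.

1200 mg

SCr = 289 / 88.4 = 3.269 mg/dL
CrCl = (140 − 37) × 54.9 / (72 × 3.269) × 0.85 = 5654.7 / 235.37 × 0.85 ≈ 20.4 mL/min
CrCl ≈ 20 mL/min → bracket 15–64 mL/min.
60% of 2000 mg = 1200 mg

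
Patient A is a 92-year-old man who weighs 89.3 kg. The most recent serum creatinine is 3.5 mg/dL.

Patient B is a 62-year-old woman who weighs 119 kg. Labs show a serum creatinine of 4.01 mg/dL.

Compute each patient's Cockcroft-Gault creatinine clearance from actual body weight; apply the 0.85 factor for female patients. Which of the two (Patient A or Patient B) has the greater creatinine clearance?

Patient A: CrCl = (140 − 92) × 89.3 / (72 × 3.5) = 4286.4 / 252.00 ≈ 17.0 mL/min
Patient B: CrCl = (140 − 62) × 119 / (72 × 4.01) × 0.85 = 9282.0 / 288.72 × 0.85 ≈ 27.3 mL/min
17.0 vs 27.3 mL/min → Patient B is higher.

Patient B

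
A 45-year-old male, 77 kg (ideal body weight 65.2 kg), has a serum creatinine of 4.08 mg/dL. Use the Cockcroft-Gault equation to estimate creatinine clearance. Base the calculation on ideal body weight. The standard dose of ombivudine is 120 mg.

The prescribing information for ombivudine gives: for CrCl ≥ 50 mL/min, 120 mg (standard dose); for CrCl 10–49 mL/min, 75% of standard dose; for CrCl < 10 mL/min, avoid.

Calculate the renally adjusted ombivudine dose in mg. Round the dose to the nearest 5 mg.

90 mg

CrCl = (140 − 45) × 65.2 / (72 × 4.08) = 6194.0 / 293.76 ≈ 21.1 mL/min
CrCl ≈ 21 mL/min → bracket 10–49 mL/min.
75% of 120 mg = 90 mg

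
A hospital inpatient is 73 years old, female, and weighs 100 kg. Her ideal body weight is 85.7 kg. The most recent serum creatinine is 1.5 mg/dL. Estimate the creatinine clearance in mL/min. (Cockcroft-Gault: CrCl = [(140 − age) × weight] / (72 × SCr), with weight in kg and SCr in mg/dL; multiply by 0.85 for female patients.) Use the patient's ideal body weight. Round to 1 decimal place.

45.2 mL/min

CrCl = (140 − 73) × 85.7 / (72 × 1.5) × 0.85 = 5741.9 / 108.00 × 0.85 ≈ 45.2 mL/min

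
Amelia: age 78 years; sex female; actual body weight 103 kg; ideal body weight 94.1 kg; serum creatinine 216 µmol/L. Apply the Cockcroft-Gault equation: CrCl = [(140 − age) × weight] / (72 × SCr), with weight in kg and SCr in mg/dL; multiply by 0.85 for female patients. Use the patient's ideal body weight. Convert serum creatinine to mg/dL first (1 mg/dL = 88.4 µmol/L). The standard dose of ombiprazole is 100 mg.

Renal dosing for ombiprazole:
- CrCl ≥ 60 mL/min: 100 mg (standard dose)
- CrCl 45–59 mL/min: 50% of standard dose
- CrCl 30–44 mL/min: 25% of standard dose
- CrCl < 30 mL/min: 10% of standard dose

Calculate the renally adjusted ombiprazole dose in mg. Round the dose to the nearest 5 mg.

SCr = 216 / 88.4 = 2.443 mg/dL
CrCl = (140 − 78) × 94.1 / (72 × 2.443) × 0.85 = 5834.2 / 175.90 × 0.85 ≈ 28.2 mL/min
CrCl ≈ 28 mL/min → bracket < 30 mL/min.
10% of 100 mg = 10 mg

10 mg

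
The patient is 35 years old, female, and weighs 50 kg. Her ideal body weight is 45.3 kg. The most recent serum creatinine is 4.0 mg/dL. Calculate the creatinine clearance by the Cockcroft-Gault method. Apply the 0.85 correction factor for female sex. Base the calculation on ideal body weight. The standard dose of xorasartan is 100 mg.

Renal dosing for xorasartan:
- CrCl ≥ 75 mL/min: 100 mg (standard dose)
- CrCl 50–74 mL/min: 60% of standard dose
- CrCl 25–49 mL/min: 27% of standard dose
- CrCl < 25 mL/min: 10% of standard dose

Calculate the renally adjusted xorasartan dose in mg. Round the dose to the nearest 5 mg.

CrCl = (140 − 35) × 45.3 / (72 × 4) × 0.85 = 4756.5 / 288.00 × 0.85 ≈ 14.0 mL/min
CrCl ≈ 14 mL/min → bracket < 25 mL/min.
10% of 100 mg = 10 mg

10 mg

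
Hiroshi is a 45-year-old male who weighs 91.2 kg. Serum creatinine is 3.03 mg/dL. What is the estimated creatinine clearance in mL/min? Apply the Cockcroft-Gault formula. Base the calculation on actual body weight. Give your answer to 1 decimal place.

39.7 mL/min

CrCl = (140 − 45) × 91.2 / (72 × 3.03) = 8664.0 / 218.16 ≈ 39.7 mL/min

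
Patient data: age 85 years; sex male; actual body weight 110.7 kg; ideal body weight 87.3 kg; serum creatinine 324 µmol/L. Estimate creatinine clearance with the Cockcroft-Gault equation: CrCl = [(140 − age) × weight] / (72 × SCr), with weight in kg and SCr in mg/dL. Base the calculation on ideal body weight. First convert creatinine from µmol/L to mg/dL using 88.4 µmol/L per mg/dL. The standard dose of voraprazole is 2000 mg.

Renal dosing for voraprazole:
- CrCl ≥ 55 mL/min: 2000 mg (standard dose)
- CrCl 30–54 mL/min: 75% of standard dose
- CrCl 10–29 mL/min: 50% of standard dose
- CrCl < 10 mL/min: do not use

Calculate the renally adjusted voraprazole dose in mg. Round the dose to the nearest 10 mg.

1000 mg

SCr = 324 / 88.4 = 3.665 mg/dL
CrCl = (140 − 85) × 87.3 / (72 × 3.665) = 4801.5 / 263.88 ≈ 18.2 mL/min
CrCl ≈ 18 mL/min → bracket 10–29 mL/min.
50% of 2000 mg = 1000 mg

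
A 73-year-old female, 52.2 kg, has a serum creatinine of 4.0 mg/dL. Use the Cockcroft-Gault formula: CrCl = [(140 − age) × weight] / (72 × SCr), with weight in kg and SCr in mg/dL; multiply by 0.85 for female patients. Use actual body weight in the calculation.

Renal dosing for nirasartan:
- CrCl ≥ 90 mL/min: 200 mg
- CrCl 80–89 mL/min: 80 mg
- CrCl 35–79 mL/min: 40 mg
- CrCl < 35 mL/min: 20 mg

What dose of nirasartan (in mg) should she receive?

CrCl = (140 − 73) × 52.2 / (72 × 4) × 0.85 = 3497.4 / 288.00 × 0.85 ≈ 10.3 mL/min
CrCl ≈ 10 mL/min → bracket < 35 mL/min.
Dose for this bracket: 20 mg.

20 mg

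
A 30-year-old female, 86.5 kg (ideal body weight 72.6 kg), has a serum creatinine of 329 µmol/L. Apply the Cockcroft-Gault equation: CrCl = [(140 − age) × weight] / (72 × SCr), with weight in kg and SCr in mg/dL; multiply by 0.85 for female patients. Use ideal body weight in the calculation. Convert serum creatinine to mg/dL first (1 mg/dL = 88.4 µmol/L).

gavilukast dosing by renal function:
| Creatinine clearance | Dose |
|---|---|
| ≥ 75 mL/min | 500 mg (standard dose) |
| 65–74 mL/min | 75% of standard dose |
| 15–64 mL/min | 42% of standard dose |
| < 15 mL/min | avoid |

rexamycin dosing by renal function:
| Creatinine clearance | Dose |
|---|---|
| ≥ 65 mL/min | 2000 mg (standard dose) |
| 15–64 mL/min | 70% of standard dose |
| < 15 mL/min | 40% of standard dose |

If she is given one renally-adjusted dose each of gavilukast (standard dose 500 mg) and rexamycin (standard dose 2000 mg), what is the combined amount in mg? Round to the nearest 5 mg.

1610 mg

SCr = 329 / 88.4 = 3.722 mg/dL
CrCl = (140 − 30) × 72.6 / (72 × 3.722) × 0.85 = 7986.0 / 267.98 × 0.85 ≈ 25.3 mL/min
CrCl ≈ 25 mL/min.
gavilukast: 15–64 mL/min → 42% of 500 mg = 210 mg.
rexamycin: 15–64 mL/min → 70% of 2000 mg = 1400 mg.
Total = 210 + 1400 = 1610 mg.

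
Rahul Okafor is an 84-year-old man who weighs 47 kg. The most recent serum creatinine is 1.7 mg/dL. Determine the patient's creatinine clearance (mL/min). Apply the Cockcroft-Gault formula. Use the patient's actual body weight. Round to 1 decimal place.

21.5 mL/min

CrCl = (140 − 84) × 47 / (72 × 1.7) = 2632.0 / 122.40 ≈ 21.5 mL/min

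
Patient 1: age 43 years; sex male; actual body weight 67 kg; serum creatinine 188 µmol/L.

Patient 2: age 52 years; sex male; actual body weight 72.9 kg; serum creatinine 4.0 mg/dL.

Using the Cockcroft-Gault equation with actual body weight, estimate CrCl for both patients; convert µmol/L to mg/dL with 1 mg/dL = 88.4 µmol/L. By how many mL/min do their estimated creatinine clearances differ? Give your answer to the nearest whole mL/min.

Patient 1: SCr = 188 / 88.4 = 2.127 mg/dL
Patient 1: CrCl = (140 − 43) × 67 / (72 × 2.127) = 6499.0 / 153.14 ≈ 42.4 mL/min
Patient 2: CrCl = (140 − 52) × 72.9 / (72 × 4) = 6415.2 / 288.00 ≈ 22.3 mL/min
|42.4 − 22.3| = 20.1 mL/min

20 mL/min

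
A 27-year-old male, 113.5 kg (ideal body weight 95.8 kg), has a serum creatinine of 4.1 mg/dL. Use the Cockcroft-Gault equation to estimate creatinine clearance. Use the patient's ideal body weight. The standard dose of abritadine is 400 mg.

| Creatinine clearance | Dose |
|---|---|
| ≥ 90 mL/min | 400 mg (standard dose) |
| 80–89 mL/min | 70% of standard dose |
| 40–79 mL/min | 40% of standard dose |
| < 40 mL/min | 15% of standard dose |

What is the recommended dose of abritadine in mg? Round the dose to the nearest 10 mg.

CrCl = (140 − 27) × 95.8 / (72 × 4.1) = 10825.4 / 295.20 ≈ 36.7 mL/min
CrCl ≈ 37 mL/min → bracket < 40 mL/min.
15% of 400 mg = 60 mg

60 mg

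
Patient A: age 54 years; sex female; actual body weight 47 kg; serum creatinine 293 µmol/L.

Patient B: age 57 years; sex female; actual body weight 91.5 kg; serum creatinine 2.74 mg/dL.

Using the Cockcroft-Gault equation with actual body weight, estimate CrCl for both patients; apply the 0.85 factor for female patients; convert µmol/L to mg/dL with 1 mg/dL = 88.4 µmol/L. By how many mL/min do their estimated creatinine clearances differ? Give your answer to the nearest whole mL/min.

18 mL/min

Patient A: SCr = 293 / 88.4 = 3.314 mg/dL
Patient A: CrCl = (140 − 54) × 47 / (72 × 3.314) × 0.85 = 4042.0 / 238.61 × 0.85 ≈ 14.4 mL/min
Patient B: CrCl = (140 − 57) × 91.5 / (72 × 2.74) × 0.85 = 7594.5 / 197.28 × 0.85 ≈ 32.7 mL/min
|14.4 − 32.7| = 18.3 mL/min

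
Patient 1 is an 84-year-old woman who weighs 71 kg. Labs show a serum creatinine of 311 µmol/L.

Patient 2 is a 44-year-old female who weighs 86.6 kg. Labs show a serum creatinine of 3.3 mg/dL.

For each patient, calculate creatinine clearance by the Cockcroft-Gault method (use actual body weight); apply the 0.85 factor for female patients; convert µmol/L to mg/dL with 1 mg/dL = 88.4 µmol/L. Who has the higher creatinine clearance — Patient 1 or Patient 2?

Patient 2

Patient 1: SCr = 311 / 88.4 = 3.518 mg/dL
Patient 1: CrCl = (140 − 84) × 71 / (72 × 3.518) × 0.85 = 3976.0 / 253.30 × 0.85 ≈ 13.3 mL/min
Patient 2: CrCl = (140 − 44) × 86.6 / (72 × 3.3) × 0.85 = 8313.6 / 237.60 × 0.85 ≈ 29.7 mL/min
13.3 vs 29.7 mL/min → Patient 2 is higher.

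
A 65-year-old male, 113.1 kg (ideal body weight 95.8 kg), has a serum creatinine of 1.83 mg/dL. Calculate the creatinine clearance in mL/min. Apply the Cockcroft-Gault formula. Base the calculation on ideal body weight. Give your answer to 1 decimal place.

CrCl = (140 − 65) × 95.8 / (72 × 1.83) = 7185.0 / 131.76 ≈ 54.5 mL/min

54.5 mL/min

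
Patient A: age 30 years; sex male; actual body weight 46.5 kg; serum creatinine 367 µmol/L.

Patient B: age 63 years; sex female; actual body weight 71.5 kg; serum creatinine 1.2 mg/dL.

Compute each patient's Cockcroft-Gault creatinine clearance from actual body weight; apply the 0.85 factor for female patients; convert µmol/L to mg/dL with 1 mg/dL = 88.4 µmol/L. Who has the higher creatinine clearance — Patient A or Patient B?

Patient B

Patient A: SCr = 367 / 88.4 = 4.152 mg/dL
Patient A: CrCl = (140 − 30) × 46.5 / (72 × 4.152) = 5115.0 / 298.94 ≈ 17.1 mL/min
Patient B: CrCl = (140 − 63) × 71.5 / (72 × 1.2) × 0.85 = 5505.5 / 86.40 × 0.85 ≈ 54.2 mL/min
17.1 vs 54.2 mL/min → Patient B is higher.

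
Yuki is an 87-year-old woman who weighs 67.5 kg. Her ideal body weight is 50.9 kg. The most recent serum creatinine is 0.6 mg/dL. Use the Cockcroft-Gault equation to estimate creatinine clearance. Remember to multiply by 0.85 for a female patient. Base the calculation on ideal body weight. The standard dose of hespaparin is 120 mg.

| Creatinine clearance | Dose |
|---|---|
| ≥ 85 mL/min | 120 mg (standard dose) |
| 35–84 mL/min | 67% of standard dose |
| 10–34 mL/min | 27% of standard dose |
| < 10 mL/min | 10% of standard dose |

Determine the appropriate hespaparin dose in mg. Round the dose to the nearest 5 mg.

80 mg

CrCl = (140 − 87) × 50.9 / (72 × 0.6) × 0.85 = 2697.7 / 43.20 × 0.85 ≈ 53.1 mL/min
CrCl ≈ 53 mL/min → bracket 35–84 mL/min.
67% of 120 mg = 80.4 mg → 80 mg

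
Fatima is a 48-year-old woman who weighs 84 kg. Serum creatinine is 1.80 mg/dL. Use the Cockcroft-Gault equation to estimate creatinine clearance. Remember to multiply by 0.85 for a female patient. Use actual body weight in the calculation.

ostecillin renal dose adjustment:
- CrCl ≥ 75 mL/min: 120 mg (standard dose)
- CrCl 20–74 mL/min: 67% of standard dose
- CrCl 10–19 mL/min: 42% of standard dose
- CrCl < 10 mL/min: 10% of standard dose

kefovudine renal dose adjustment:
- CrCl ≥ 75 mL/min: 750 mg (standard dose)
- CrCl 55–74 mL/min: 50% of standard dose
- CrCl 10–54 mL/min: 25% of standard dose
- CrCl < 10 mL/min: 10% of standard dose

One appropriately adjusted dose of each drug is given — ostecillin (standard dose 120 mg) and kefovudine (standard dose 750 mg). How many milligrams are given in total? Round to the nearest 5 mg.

CrCl = (140 − 48) × 84 / (72 × 1.8) × 0.85 = 7728.0 / 129.60 × 0.85 ≈ 50.7 mL/min
CrCl ≈ 51 mL/min.
ostecillin: 20–74 mL/min → 67% of 120 mg = 80.4 mg.
kefovudine: 10–54 mL/min → 25% of 750 mg = 187.5 mg.
Total = 80.4 + 187.5 = 267.9 mg.

270 mg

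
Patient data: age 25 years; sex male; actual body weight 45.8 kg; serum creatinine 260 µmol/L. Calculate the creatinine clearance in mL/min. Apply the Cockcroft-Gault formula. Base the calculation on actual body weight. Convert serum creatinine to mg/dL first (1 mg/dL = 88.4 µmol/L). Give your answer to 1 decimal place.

SCr = 260 / 88.4 = 2.941 mg/dL
CrCl = (140 − 25) × 45.8 / (72 × 2.941) = 5267.0 / 211.75 ≈ 24.9 mL/min

24.9 mL/min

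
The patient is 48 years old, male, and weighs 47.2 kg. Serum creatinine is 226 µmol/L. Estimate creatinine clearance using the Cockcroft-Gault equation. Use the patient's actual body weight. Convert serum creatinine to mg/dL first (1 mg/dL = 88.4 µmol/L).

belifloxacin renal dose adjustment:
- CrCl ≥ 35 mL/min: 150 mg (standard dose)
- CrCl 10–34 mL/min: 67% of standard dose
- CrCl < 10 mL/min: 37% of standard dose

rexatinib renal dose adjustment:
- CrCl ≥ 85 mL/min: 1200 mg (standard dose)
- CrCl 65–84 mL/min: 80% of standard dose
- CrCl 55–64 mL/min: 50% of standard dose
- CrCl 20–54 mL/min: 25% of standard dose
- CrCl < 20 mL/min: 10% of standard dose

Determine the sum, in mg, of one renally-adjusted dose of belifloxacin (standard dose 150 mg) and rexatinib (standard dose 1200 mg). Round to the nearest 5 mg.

SCr = 226 / 88.4 = 2.557 mg/dL
CrCl = (140 − 48) × 47.2 / (72 × 2.557) = 4342.4 / 184.10 ≈ 23.6 mL/min
CrCl ≈ 24 mL/min.
belifloxacin: 10–34 mL/min → 67% of 150 mg = 100.5 mg.
rexatinib: 20–54 mL/min → 25% of 1200 mg = 300 mg.
Total = 100.5 + 300 = 400.5 mg.

400 mg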